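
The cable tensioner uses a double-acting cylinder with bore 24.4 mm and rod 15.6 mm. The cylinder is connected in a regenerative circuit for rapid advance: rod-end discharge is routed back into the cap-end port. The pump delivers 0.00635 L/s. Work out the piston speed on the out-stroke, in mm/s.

In regeneration the rod-end outflow joins the pump flow into the cap end, so the net volume the pump must supply per unit advance equals the rod cross-section area.
Rod cross-section A_rod = π/4 × (15.6 mm)² = 191.1 mm^2
v = Q_pump / A_rod

v ≈ 33.2 mm/s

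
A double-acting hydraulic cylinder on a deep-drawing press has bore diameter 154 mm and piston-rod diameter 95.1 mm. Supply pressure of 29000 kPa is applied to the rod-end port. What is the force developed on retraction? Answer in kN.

Rod-side annular area A_ann = π/4 × (154² − 95.1²) = 11520 mm^2
On retraction the pressure acts on the annular area (bore minus rod).
F = P × A_ann

F ≈ 334 kN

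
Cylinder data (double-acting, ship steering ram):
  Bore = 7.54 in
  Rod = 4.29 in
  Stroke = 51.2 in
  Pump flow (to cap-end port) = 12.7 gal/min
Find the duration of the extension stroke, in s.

Cap-side area A_cap = π/4 × (7.54 in)² = 44.65 in^2
Swept volume V = A × L; t = V / Q = A·L / Q

t ≈ 46.8 s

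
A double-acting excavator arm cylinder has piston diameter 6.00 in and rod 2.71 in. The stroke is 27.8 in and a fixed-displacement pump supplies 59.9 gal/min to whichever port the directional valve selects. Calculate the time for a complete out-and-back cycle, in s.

Cap-side area A_cap = π/4 × (6.00 in)² = 28.27 in^2
Rod-side annular area A_ann = π/4 × (6.00² − 2.71²) = 22.51 in^2
t_ext = A_cap·L/Q = 3.408 s
t_ret = A_ann·L/Q = 2.713 s
t_cycle = t_ext + t_ret

t ≈ 6.12 s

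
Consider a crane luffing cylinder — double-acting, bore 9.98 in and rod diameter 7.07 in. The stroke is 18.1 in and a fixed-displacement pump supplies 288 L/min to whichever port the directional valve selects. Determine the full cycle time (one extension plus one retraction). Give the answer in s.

t ≈ 7.24 s

Cap-side area A_cap = π/4 × (9.98 in)² = 78.23 in^2
Rod-side annular area A_ann = π/4 × (9.98² − 7.07²) = 38.97 in^2
t_ext = A_cap·L/Q = 4.834 s
t_ret = A_ann·L/Q = 2.408 s
t_cycle = t_ext + t_ret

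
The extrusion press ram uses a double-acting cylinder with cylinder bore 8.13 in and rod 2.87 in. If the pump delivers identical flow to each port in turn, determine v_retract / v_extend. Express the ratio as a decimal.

v_ret/v_ext ≈ 1.14

Cap-side area A_cap = π/4 × (8.13 in)² = 51.91 in^2
Rod-side annular area A_ann = π/4 × (8.13² − 2.87²) = 45.44 in^2
For equal Q, v ∝ 1/A, so v_ret/v_ext = A_cap/A_ann.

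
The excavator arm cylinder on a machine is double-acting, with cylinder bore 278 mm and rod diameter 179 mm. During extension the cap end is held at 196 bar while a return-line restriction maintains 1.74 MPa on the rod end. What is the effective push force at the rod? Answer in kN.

Cap-side area A_cap = π/4 × (278 mm)² = 60700 mm^2
Rod-side annular area A_ann = π/4 × (278² − 179²) = 35530 mm^2
Net thrust = P_cap·A_cap − P_rod·A_ann = 1190 kN − 61.83 kN

F ≈ 1130 kN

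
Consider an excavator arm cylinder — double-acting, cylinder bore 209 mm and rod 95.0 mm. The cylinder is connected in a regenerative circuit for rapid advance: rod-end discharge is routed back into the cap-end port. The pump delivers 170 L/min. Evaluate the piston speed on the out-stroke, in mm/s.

v ≈ 400 mm/s

In regeneration the rod-end outflow joins the pump flow into the cap end, so the net volume the pump must supply per unit advance equals the rod cross-section area.
Rod cross-section A_rod = π/4 × (95.0 mm)² = 7088 mm^2
v = Q_pump / A_rod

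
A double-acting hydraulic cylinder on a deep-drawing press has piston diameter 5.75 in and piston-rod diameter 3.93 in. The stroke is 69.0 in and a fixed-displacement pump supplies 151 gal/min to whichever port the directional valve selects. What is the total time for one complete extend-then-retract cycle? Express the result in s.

t ≈ 4.72 s

Cap-side area A_cap = π/4 × (5.75 in)² = 25.97 in^2
Rod-side annular area A_ann = π/4 × (5.75² − 3.93²) = 13.84 in^2
t_ext = A_cap·L/Q = 3.082 s
t_ret = A_ann·L/Q = 1.642 s
t_cycle = t_ext + t_ret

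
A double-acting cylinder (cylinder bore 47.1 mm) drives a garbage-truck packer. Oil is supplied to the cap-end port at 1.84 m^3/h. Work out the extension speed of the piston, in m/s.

Cap-side area A_cap = π/4 × (47.1 mm)² = 1742 mm^2
v = Q / A

v ≈ 0.293 m/s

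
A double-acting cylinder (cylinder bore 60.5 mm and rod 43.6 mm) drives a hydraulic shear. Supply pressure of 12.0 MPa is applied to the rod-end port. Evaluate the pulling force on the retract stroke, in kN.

Rod-side annular area A_ann = π/4 × (60.5² − 43.6²) = 1382 mm^2
On retraction the pressure acts on the annular area (bore minus rod).
F = P × A_ann

F ≈ 16.6 kN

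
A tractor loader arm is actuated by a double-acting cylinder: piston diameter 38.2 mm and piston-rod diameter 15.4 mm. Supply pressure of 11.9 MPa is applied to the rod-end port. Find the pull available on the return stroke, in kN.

F ≈ 11.4 kN

Rod-side annular area A_ann = π/4 × (38.2² − 15.4²) = 959.8 mm^2
On retraction the pressure acts on the annular area (bore minus rod).
F = P × A_ann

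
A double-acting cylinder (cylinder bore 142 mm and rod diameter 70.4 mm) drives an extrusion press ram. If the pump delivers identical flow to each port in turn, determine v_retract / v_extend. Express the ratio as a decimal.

Cap-side area A_cap = π/4 × (142 mm)² = 15840 mm^2
Rod-side annular area A_ann = π/4 × (142² − 70.4²) = 11940 mm^2
For equal Q, v ∝ 1/A, so v_ret/v_ext = A_cap/A_ann.

v_ret/v_ext ≈ 1.33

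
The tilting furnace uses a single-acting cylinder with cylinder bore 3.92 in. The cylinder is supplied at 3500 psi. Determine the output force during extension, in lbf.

F ≈ 42200 lbf

Cap-side area A_cap = π/4 × (3.92 in)² = 12.07 in^2
F = P × A_cap = 3500 psi × A_cap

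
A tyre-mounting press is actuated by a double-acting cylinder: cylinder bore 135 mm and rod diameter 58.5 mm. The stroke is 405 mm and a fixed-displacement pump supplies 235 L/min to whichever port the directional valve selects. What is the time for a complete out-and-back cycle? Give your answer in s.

Cap-side area A_cap = π/4 × (135 mm)² = 14310 mm^2
Rod-side annular area A_ann = π/4 × (135² − 58.5²) = 11630 mm^2
t_ext = A_cap·L/Q = 1.480 s
t_ret = A_ann·L/Q = 1.202 s
t_cycle = t_ext + t_ret

t ≈ 2.68 s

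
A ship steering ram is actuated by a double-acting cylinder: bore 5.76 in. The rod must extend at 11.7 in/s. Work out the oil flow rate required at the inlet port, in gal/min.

Q ≈ 79.2 gal/min

Cap-side area A_cap = π/4 × (5.76 in)² = 26.06 in^2
Q = A × v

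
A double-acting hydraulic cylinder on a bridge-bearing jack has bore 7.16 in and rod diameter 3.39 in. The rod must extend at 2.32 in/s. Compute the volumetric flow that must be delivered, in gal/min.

Q ≈ 24.3 gal/min

Cap-side area A_cap = π/4 × (7.16 in)² = 40.26 in^2
Q = A × v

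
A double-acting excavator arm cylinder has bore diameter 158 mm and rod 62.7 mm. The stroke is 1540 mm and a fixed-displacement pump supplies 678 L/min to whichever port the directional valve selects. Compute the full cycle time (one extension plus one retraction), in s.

Cap-side area A_cap = π/4 × (158 mm)² = 19610 mm^2
Rod-side annular area A_ann = π/4 × (158² − 62.7²) = 16520 mm^2
t_ext = A_cap·L/Q = 2.672 s
t_ret = A_ann·L/Q = 2.251 s
t_cycle = t_ext + t_ret

t ≈ 4.92 s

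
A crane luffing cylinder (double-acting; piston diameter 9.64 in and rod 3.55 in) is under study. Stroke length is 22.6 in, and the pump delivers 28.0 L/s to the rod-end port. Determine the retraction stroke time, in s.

Rod-side annular area A_ann = π/4 × (9.64² − 3.55²) = 63.09 in^2
Swept volume V = A × L; t = V / Q = A·L / Q

t ≈ 0.834 s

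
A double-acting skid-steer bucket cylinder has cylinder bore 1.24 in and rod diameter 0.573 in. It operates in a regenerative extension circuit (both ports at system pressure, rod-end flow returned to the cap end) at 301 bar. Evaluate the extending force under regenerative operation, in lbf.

F ≈ 1130 lbf

With equal pressure on both faces, forces on the annular region cancel; the net push is pressure × rod cross-section.
Rod cross-section A_rod = π/4 × (0.573 in)² = 0.2579 in^2
F = P × A_rod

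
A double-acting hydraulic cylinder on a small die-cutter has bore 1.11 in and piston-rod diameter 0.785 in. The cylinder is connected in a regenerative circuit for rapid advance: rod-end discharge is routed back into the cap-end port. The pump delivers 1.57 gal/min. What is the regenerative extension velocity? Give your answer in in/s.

v ≈ 12.5 in/s

In regeneration the rod-end outflow joins the pump flow into the cap end, so the net volume the pump must supply per unit advance equals the rod cross-section area.
Rod cross-section A_rod = π/4 × (0.785 in)² = 0.4840 in^2
v = Q_pump / A_rod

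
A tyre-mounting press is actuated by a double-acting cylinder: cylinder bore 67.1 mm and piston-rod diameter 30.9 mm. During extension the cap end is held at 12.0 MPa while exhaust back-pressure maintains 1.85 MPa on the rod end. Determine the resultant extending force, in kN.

F ≈ 37.3 kN

Cap-side area A_cap = π/4 × (67.1 mm)² = 3536 mm^2
Rod-side annular area A_ann = π/4 × (67.1² − 30.9²) = 2786 mm^2
Net thrust = P_cap·A_cap − P_rod·A_ann = 42.43 kN − 5.155 kN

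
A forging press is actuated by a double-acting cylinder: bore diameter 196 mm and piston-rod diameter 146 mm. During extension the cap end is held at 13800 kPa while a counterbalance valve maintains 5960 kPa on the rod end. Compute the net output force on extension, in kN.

Cap-side area A_cap = π/4 × (196 mm)² = 30170 mm^2
Rod-side annular area A_ann = π/4 × (196² − 146²) = 13430 mm^2
Net thrust = P_cap·A_cap − P_rod·A_ann = 416.4 kN − 80.04 kN

F ≈ 336 kN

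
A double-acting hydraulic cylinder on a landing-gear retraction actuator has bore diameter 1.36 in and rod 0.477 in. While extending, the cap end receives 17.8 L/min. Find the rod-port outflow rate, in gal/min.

Q_out ≈ 4.12 gal/min

Cap-side area A_cap = π/4 × (1.36 in)² = 1.453 in^2
Rod-side annular area A_ann = π/4 × (1.36² − 0.477²) = 1.274 in^2
Piston speed v = Q_in/A_cap; rod-end outflow Q_out = v × A_ann = Q_in × A_ann/A_cap.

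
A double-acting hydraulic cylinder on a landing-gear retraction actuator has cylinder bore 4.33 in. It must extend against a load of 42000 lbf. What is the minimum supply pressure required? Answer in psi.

P ≈ 2850 psi

Cap-side area A_cap = π/4 × (4.33 in)² = 14.73 in^2
P = F / A = 42000 lbf / A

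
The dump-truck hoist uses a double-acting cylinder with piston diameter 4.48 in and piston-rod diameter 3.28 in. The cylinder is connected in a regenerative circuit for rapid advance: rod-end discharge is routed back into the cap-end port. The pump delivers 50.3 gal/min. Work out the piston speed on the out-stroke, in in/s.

In regeneration the rod-end outflow joins the pump flow into the cap end, so the net volume the pump must supply per unit advance equals the rod cross-section area.
Rod cross-section A_rod = π/4 × (3.28 in)² = 8.450 in^2
v = Q_pump / A_rod

v ≈ 22.9 in/s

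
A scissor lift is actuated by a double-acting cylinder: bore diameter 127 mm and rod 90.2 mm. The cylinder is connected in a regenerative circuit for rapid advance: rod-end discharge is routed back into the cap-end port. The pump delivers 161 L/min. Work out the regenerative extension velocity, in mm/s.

In regeneration the rod-end outflow joins the pump flow into the cap end, so the net volume the pump must supply per unit advance equals the rod cross-section area.
Rod cross-section A_rod = π/4 × (90.2 mm)² = 6390 mm^2
v = Q_pump / A_rod

v ≈ 420 mm/s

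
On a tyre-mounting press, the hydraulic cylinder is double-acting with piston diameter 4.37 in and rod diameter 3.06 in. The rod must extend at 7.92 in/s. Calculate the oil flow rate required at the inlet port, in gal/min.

Q ≈ 30.9 gal/min

Cap-side area A_cap = π/4 × (4.37 in)² = 15.00 in^2
Q = A × v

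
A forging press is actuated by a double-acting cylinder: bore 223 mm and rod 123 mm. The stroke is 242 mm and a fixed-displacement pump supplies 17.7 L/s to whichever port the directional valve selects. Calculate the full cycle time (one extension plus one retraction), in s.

Cap-side area A_cap = π/4 × (223 mm)² = 39060 mm^2
Rod-side annular area A_ann = π/4 × (223² − 123²) = 27170 mm^2
t_ext = A_cap·L/Q = 0.5340 s
t_ret = A_ann·L/Q = 0.3715 s
t_cycle = t_ext + t_ret

t ≈ 0.906 s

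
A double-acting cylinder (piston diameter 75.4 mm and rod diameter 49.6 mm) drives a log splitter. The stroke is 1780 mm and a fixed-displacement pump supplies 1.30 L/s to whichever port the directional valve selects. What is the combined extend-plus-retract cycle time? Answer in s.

t ≈ 9.58 s

Cap-side area A_cap = π/4 × (75.4 mm)² = 4465 mm^2
Rod-side annular area A_ann = π/4 × (75.4² − 49.6²) = 2533 mm^2
t_ext = A_cap·L/Q = 6.114 s
t_ret = A_ann·L/Q = 3.468 s
t_cycle = t_ext + t_ret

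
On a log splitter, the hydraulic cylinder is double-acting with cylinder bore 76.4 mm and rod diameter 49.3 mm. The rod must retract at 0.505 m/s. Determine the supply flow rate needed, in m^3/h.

Rod-side annular area A_ann = π/4 × (76.4² − 49.3²) = 2675 mm^2
Q = A × v

Q ≈ 4.86 m^3/h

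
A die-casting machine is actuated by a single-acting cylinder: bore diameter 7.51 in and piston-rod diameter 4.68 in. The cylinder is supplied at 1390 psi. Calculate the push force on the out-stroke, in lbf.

F ≈ 61600 lbf

Cap-side area A_cap = π/4 × (7.51 in)² = 44.30 in^2
F = P × A_cap = 1390 psi × A_cap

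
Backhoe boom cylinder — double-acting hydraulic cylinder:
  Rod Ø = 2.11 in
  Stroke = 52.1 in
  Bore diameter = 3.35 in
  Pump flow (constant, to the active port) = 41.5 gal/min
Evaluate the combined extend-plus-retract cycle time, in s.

Cap-side area A_cap = π/4 × (3.35 in)² = 8.814 in^2
Rod-side annular area A_ann = π/4 × (3.35² − 2.11²) = 5.317 in^2
t_ext = A_cap·L/Q = 2.874 s
t_ret = A_ann·L/Q = 1.734 s
t_cycle = t_ext + t_ret

t ≈ 4.61 s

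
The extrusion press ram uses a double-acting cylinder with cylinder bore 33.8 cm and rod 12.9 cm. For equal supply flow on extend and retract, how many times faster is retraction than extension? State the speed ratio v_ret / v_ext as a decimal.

v_ret/v_ext ≈ 1.17

Cap-side area A_cap = π/4 × (33.8 cm)² = 897.3 cm^2
Rod-side annular area A_ann = π/4 × (33.8² − 12.9²) = 766.6 cm^2
For equal Q, v ∝ 1/A, so v_ret/v_ext = A_cap/A_ann.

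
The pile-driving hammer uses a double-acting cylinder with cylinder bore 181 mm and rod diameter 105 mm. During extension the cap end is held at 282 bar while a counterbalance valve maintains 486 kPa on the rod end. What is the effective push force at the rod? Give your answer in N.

Cap-side area A_cap = π/4 × (181 mm)² = 25730 mm^2
Rod-side annular area A_ann = π/4 × (181² − 105²) = 17070 mm^2
Net thrust = P_cap·A_cap − P_rod·A_ann = 7.256e5 N − 8297 N

F ≈ 7.17e5 N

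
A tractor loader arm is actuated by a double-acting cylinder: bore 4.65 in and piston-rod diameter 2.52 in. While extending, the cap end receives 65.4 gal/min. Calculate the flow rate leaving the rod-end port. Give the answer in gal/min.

Q_out ≈ 46.2 gal/min

Cap-side area A_cap = π/4 × (4.65 in)² = 16.98 in^2
Rod-side annular area A_ann = π/4 × (4.65² − 2.52²) = 11.99 in^2
Piston speed v = Q_in/A_cap; rod-end outflow Q_out = v × A_ann = Q_in × A_ann/A_cap.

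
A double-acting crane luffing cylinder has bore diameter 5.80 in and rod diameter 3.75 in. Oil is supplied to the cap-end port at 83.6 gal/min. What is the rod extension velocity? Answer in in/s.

v ≈ 12.2 in/s

Cap-side area A_cap = π/4 × (5.80 in)² = 26.42 in^2
v = Q / A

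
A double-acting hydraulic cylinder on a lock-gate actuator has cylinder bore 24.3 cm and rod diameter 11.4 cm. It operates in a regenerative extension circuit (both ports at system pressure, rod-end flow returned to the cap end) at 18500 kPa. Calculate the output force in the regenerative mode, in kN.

With equal pressure on both faces, forces on the annular region cancel; the net push is pressure × rod cross-section.
Rod cross-section A_rod = π/4 × (11.4 cm)² = 102.1 cm^2
F = P × A_rod

F ≈ 189 kN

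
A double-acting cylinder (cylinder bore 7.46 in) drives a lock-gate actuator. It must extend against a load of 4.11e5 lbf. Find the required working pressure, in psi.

Cap-side area A_cap = π/4 × (7.46 in)² = 43.71 in^2
P = F / A = 4.11e5 lbf / A

P ≈ 9400 psi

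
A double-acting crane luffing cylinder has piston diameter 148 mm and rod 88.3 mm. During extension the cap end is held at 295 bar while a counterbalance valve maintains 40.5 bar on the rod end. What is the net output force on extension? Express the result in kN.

F ≈ 463 kN

Cap-side area A_cap = π/4 × (148 mm)² = 17200 mm^2
Rod-side annular area A_ann = π/4 × (148² − 88.3²) = 11080 mm^2
Net thrust = P_cap·A_cap − P_rod·A_ann = 507.5 kN − 44.87 kN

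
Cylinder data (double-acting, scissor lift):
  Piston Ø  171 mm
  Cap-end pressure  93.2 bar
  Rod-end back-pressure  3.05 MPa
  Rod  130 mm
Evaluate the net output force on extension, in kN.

Cap-side area A_cap = π/4 × (171 mm)² = 22970 mm^2
Rod-side annular area A_ann = π/4 × (171² − 130²) = 9693 mm^2
Net thrust = P_cap·A_cap − P_rod·A_ann = 214.0 kN − 29.56 kN

F ≈ 184 kN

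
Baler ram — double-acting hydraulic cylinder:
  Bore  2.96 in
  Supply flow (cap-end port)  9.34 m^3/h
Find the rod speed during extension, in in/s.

v ≈ 23.0 in/s

Cap-side area A_cap = π/4 × (2.96 in)² = 6.881 in^2
v = Q / A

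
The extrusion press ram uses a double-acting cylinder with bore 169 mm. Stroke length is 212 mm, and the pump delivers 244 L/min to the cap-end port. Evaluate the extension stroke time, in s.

Cap-side area A_cap = π/4 × (169 mm)² = 22430 mm^2
Swept volume V = A × L; t = V / Q = A·L / Q

t ≈ 1.17 s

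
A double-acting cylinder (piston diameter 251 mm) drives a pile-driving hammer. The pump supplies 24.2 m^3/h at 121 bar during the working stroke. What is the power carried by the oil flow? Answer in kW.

Hydraulic power = P × Q

W ≈ 81.3 kW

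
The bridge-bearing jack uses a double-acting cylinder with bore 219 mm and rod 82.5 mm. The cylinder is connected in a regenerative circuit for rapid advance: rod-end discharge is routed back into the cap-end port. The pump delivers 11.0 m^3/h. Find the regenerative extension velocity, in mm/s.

In regeneration the rod-end outflow joins the pump flow into the cap end, so the net volume the pump must supply per unit advance equals the rod cross-section area.
Rod cross-section A_rod = π/4 × (82.5 mm)² = 5346 mm^2
v = Q_pump / A_rod

v ≈ 572 mm/s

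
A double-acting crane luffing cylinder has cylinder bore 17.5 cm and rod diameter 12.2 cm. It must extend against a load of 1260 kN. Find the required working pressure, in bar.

P ≈ 524 bar

Cap-side area A_cap = π/4 × (17.5 cm)² = 240.5 cm^2
P = F / A = 1260 kN / A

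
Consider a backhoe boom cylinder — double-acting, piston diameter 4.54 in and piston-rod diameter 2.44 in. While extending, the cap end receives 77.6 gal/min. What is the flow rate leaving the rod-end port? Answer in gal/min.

Q_out ≈ 55.2 gal/min

Cap-side area A_cap = π/4 × (4.54 in)² = 16.19 in^2
Rod-side annular area A_ann = π/4 × (4.54² − 2.44²) = 11.51 in^2
Piston speed v = Q_in/A_cap; rod-end outflow Q_out = v × A_ann = Q_in × A_ann/A_cap.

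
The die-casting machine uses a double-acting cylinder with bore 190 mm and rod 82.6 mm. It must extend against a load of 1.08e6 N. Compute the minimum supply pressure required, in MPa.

Cap-side area A_cap = π/4 × (190 mm)² = 28350 mm^2
P = F / A = 1.08e6 N / A

P ≈ 38.1 MPa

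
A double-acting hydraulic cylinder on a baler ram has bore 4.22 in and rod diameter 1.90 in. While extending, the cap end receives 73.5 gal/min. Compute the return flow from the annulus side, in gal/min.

Cap-side area A_cap = π/4 × (4.22 in)² = 13.99 in^2
Rod-side annular area A_ann = π/4 × (4.22² − 1.90²) = 11.15 in^2
Piston speed v = Q_in/A_cap; rod-end outflow Q_out = v × A_ann = Q_in × A_ann/A_cap.

Q_out ≈ 58.6 gal/min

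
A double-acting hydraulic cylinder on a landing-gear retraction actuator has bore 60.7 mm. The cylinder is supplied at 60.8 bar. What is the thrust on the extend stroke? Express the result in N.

Cap-side area A_cap = π/4 × (60.7 mm)² = 2894 mm^2
F = P × A_cap = 60.8 bar × A_cap

F ≈ 17600 N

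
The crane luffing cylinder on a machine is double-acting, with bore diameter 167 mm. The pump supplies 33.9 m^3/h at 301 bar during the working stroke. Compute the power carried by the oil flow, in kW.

W ≈ 283 kW

Hydraulic power = P × Q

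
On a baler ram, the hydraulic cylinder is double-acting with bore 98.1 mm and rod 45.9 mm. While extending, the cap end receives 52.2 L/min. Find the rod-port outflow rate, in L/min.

Cap-side area A_cap = π/4 × (98.1 mm)² = 7558 mm^2
Rod-side annular area A_ann = π/4 × (98.1² − 45.9²) = 5904 mm^2
Piston speed v = Q_in/A_cap; rod-end outflow Q_out = v × A_ann = Q_in × A_ann/A_cap.

Q_out ≈ 40.8 L/min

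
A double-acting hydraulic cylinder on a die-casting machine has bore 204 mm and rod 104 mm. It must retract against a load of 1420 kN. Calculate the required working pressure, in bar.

P ≈ 587 bar

Rod-side annular area A_ann = π/4 × (204² − 104²) = 24190 mm^2
Retraction: pressure acts on the annular area.
P = F / A = 1420 kN / A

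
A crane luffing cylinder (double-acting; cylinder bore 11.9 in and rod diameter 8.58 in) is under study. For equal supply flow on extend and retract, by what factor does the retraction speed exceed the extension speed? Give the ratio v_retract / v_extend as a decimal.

v_ret/v_ext ≈ 2.08

Cap-side area A_cap = π/4 × (11.9 in)² = 111.2 in^2
Rod-side annular area A_ann = π/4 × (11.9² − 8.58²) = 53.40 in^2
For equal Q, v ∝ 1/A, so v_ret/v_ext = A_cap/A_ann.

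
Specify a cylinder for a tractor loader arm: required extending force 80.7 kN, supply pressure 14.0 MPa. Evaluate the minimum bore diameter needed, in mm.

Extension force acts on the full piston face: F = P × (π/4)D².
D = √(4F / (πP)) = √(4 × 80.7 kN / (π × 14.0 MPa))

D ≈ 85.7 mm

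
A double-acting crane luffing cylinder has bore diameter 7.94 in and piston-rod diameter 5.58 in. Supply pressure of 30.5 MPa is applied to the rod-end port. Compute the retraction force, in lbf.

Rod-side annular area A_ann = π/4 × (7.94² − 5.58²) = 25.06 in^2
On retraction the pressure acts on the annular area (bore minus rod).
F = P × A_ann

F ≈ 1.11e5 lbf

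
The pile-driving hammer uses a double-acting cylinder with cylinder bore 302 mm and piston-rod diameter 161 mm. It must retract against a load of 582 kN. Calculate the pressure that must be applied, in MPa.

Rod-side annular area A_ann = π/4 × (302² − 161²) = 51270 mm^2
Retraction: pressure acts on the annular area.
P = F / A = 582 kN / A

P ≈ 11.4 MPa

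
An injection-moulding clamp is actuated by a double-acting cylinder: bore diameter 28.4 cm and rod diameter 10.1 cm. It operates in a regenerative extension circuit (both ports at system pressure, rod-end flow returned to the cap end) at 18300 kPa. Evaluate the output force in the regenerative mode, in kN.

With equal pressure on both faces, forces on the annular region cancel; the net push is pressure × rod cross-section.
Rod cross-section A_rod = π/4 × (10.1 cm)² = 80.12 cm^2
F = P × A_rod

F ≈ 147 kN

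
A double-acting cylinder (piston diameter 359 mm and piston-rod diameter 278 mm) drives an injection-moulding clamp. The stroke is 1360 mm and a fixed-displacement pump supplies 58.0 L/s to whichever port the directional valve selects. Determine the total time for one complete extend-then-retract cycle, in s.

Cap-side area A_cap = π/4 × (359 mm)² = 1.012e5 mm^2
Rod-side annular area A_ann = π/4 × (359² − 278²) = 40520 mm^2
t_ext = A_cap·L/Q = 2.374 s
t_ret = A_ann·L/Q = 0.9502 s
t_cycle = t_ext + t_ret

t ≈ 3.32 s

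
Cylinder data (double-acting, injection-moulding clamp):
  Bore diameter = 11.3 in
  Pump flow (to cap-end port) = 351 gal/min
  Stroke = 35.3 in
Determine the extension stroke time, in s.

t ≈ 2.62 s

Cap-side area A_cap = π/4 × (11.3 in)² = 100.3 in^2
Swept volume V = A × L; t = V / Q = A·L / Q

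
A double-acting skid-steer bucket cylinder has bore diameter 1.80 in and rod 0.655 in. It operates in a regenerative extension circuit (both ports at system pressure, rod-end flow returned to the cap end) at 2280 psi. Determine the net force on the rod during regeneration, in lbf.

With equal pressure on both faces, forces on the annular region cancel; the net push is pressure × rod cross-section.
Rod cross-section A_rod = π/4 × (0.655 in)² = 0.3370 in^2
F = P × A_rod

F ≈ 768 lbf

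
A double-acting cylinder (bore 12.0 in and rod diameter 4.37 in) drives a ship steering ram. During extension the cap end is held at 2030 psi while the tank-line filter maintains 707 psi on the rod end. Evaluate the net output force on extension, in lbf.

Cap-side area A_cap = π/4 × (12.0 in)² = 113.1 in^2
Rod-side annular area A_ann = π/4 × (12.0² − 4.37²) = 98.10 in^2
Net thrust = P_cap·A_cap − P_rod·A_ann = 2.296e5 lbf − 69360 lbf

F ≈ 1.60e5 lbf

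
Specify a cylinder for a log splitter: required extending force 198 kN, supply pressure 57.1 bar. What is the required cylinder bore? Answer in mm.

D ≈ 210 mm

Extension force acts on the full piston face: F = P × (π/4)D².
D = √(4F / (πP)) = √(4 × 198 kN / (π × 57.1 bar))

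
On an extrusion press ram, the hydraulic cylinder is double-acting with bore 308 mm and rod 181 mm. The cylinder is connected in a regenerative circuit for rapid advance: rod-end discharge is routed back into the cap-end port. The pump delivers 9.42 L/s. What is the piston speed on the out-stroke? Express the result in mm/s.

In regeneration the rod-end outflow joins the pump flow into the cap end, so the net volume the pump must supply per unit advance equals the rod cross-section area.
Rod cross-section A_rod = π/4 × (181 mm)² = 25730 mm^2
v = Q_pump / A_rod

v ≈ 366 mm/s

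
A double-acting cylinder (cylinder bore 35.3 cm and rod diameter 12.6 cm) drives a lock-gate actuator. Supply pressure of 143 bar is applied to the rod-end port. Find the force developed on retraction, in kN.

F ≈ 1220 kN

Rod-side annular area A_ann = π/4 × (35.3² − 12.6²) = 854.0 cm^2
On retraction the pressure acts on the annular area (bore minus rod).
F = P × A_ann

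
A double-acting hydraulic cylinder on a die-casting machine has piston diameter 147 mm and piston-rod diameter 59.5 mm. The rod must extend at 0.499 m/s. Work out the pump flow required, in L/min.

Cap-side area A_cap = π/4 × (147 mm)² = 16970 mm^2
Q = A × v

Q ≈ 508 L/min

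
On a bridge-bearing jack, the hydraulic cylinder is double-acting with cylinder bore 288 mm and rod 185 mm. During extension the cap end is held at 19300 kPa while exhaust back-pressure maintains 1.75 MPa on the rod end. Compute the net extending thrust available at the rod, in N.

F ≈ 1.19e6 N

Cap-side area A_cap = π/4 × (288 mm)² = 65140 mm^2
Rod-side annular area A_ann = π/4 × (288² − 185²) = 38260 mm^2
Net thrust = P_cap·A_cap − P_rod·A_ann = 1.257e6 N − 66960 N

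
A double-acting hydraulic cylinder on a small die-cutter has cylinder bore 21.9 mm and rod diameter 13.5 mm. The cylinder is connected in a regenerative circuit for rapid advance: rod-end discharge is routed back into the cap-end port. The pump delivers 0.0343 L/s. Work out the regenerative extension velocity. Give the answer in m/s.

In regeneration the rod-end outflow joins the pump flow into the cap end, so the net volume the pump must supply per unit advance equals the rod cross-section area.
Rod cross-section A_rod = π/4 × (13.5 mm)² = 143.1 mm^2
v = Q_pump / A_rod

v ≈ 0.240 m/s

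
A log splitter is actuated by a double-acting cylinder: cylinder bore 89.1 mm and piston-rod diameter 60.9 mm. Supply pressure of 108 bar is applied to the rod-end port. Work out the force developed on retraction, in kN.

Rod-side annular area A_ann = π/4 × (89.1² − 60.9²) = 3322 mm^2
On retraction the pressure acts on the annular area (bore minus rod).
F = P × A_ann

F ≈ 35.9 kN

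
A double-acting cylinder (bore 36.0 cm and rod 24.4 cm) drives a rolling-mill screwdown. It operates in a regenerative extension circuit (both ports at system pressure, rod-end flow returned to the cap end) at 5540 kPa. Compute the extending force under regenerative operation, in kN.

F ≈ 259 kN

With equal pressure on both faces, forces on the annular region cancel; the net push is pressure × rod cross-section.
Rod cross-section A_rod = π/4 × (24.4 cm)² = 467.6 cm^2
F = P × A_rod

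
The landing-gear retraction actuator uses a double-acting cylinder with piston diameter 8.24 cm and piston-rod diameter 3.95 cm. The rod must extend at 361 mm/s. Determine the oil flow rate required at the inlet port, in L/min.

Q ≈ 116 L/min

Cap-side area A_cap = π/4 × (8.24 cm)² = 53.33 cm^2
Q = A × v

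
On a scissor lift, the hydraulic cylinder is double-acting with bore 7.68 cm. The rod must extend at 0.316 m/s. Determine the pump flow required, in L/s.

Cap-side area A_cap = π/4 × (7.68 cm)² = 46.32 cm^2
Q = A × v

Q ≈ 1.46 L/s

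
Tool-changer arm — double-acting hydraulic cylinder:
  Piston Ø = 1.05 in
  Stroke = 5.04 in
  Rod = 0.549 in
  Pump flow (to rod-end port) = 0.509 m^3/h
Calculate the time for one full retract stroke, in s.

Rod-side annular area A_ann = π/4 × (1.05² − 0.549²) = 0.6292 in^2
Swept volume V = A × L; t = V / Q = A·L / Q

t ≈ 0.368 s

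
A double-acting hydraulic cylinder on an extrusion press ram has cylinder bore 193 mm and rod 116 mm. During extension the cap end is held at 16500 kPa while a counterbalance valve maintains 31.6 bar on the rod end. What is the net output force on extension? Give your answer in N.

F ≈ 4.24e5 N

Cap-side area A_cap = π/4 × (193 mm)² = 29260 mm^2
Rod-side annular area A_ann = π/4 × (193² − 116²) = 18690 mm^2
Net thrust = P_cap·A_cap − P_rod·A_ann = 4.827e5 N − 59050 N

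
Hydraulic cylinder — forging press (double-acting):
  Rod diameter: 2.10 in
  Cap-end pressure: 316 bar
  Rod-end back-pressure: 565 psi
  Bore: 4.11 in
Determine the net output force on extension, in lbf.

Cap-side area A_cap = π/4 × (4.11 in)² = 13.27 in^2
Rod-side annular area A_ann = π/4 × (4.11² − 2.10²) = 9.803 in^2
Net thrust = P_cap·A_cap − P_rod·A_ann = 60810 lbf − 5539 lbf

F ≈ 55300 lbf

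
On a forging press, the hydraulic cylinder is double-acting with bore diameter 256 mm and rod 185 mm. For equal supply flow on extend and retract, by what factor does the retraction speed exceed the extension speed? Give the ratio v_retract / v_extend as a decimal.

Cap-side area A_cap = π/4 × (256 mm)² = 51470 mm^2
Rod-side annular area A_ann = π/4 × (256² − 185²) = 24590 mm^2
For equal Q, v ∝ 1/A, so v_ret/v_ext = A_cap/A_ann.

v_ret/v_ext ≈ 2.09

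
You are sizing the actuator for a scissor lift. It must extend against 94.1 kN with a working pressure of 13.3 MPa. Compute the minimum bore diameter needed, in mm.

Extension force acts on the full piston face: F = P × (π/4)D².
D = √(4F / (πP)) = √(4 × 94.1 kN / (π × 13.3 MPa))

D ≈ 94.9 mm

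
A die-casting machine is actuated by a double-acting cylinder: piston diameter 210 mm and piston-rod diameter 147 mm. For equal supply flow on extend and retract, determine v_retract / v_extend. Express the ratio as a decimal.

Cap-side area A_cap = π/4 × (210 mm)² = 34640 mm^2
Rod-side annular area A_ann = π/4 × (210² − 147²) = 17660 mm^2
For equal Q, v ∝ 1/A, so v_ret/v_ext = A_cap/A_ann.

v_ret/v_ext ≈ 1.96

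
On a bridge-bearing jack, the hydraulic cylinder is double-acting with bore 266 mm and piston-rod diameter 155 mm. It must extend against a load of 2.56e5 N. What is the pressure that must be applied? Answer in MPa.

Cap-side area A_cap = π/4 × (266 mm)² = 55570 mm^2
P = F / A = 2.56e5 N / A

P ≈ 4.61 MPa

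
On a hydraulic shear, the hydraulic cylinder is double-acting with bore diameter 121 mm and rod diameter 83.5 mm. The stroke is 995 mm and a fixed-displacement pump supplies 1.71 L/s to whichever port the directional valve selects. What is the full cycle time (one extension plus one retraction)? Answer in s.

Cap-side area A_cap = π/4 × (121 mm)² = 11500 mm^2
Rod-side annular area A_ann = π/4 × (121² − 83.5²) = 6023 mm^2
t_ext = A_cap·L/Q = 6.691 s
t_ret = A_ann·L/Q = 3.505 s
t_cycle = t_ext + t_ret

t ≈ 10.2 s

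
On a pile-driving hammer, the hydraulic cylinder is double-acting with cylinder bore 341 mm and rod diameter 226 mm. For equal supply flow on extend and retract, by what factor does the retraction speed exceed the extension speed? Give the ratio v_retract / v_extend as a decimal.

v_ret/v_ext ≈ 1.78

Cap-side area A_cap = π/4 × (341 mm)² = 91330 mm^2
Rod-side annular area A_ann = π/4 × (341² − 226²) = 51210 mm^2
For equal Q, v ∝ 1/A, so v_ret/v_ext = A_cap/A_ann.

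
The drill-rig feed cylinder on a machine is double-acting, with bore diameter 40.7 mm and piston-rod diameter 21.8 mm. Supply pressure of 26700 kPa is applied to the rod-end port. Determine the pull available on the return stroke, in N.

Rod-side annular area A_ann = π/4 × (40.7² − 21.8²) = 927.8 mm^2
On retraction the pressure acts on the annular area (bore minus rod).
F = P × A_ann

F ≈ 24800 N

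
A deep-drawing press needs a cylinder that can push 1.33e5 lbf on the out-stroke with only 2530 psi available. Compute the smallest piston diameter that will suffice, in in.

D ≈ 8.18 in

Extension force acts on the full piston face: F = P × (π/4)D².
D = √(4F / (πP)) = √(4 × 1.33e5 lbf / (π × 2530 psi))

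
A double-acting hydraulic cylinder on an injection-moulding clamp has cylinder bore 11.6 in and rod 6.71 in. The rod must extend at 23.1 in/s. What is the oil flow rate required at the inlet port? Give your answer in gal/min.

Q ≈ 634 gal/min

Cap-side area A_cap = π/4 × (11.6 in)² = 105.7 in^2
Q = A × v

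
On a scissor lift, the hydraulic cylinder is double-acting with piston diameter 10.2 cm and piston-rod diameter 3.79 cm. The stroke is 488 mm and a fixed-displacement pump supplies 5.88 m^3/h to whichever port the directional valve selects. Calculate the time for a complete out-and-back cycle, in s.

t ≈ 4.55 s

Cap-side area A_cap = π/4 × (10.2 cm)² = 81.71 cm^2
Rod-side annular area A_ann = π/4 × (10.2² − 3.79²) = 70.43 cm^2
t_ext = A_cap·L/Q = 2.441 s
t_ret = A_ann·L/Q = 2.104 s
t_cycle = t_ext + t_ret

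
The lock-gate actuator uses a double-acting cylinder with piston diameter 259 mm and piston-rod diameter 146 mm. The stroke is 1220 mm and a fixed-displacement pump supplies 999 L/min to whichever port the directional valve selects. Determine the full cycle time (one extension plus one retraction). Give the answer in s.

Cap-side area A_cap = π/4 × (259 mm)² = 52690 mm^2
Rod-side annular area A_ann = π/4 × (259² − 146²) = 35940 mm^2
t_ext = A_cap·L/Q = 3.860 s
t_ret = A_ann·L/Q = 2.634 s
t_cycle = t_ext + t_ret

t ≈ 6.49 s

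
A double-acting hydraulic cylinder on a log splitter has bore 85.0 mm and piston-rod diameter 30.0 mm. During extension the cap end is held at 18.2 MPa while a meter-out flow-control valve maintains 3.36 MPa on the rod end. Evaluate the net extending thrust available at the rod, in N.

Cap-side area A_cap = π/4 × (85.0 mm)² = 5675 mm^2
Rod-side annular area A_ann = π/4 × (85.0² − 30.0²) = 4968 mm^2
Net thrust = P_cap·A_cap − P_rod·A_ann = 1.033e5 N − 16690 N

F ≈ 86600 N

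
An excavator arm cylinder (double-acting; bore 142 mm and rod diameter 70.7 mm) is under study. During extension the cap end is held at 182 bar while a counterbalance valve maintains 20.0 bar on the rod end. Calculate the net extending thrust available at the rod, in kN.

F ≈ 264 kN

Cap-side area A_cap = π/4 × (142 mm)² = 15840 mm^2
Rod-side annular area A_ann = π/4 × (142² − 70.7²) = 11910 mm^2
Net thrust = P_cap·A_cap − P_rod·A_ann = 288.2 kN − 23.82 kN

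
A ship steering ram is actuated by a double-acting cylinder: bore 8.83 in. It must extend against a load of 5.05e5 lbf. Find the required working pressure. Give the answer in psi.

Cap-side area A_cap = π/4 × (8.83 in)² = 61.24 in^2
P = F / A = 5.05e5 lbf / A

P ≈ 8250 psi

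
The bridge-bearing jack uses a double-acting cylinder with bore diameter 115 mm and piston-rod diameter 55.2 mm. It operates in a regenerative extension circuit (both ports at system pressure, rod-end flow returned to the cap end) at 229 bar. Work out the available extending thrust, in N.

F ≈ 54800 N

With equal pressure on both faces, forces on the annular region cancel; the net push is pressure × rod cross-section.
Rod cross-section A_rod = π/4 × (55.2 mm)² = 2393 mm^2
F = P × A_rod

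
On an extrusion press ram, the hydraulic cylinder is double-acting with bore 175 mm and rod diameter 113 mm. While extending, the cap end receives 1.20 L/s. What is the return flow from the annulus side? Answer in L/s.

Cap-side area A_cap = π/4 × (175 mm)² = 24050 mm^2
Rod-side annular area A_ann = π/4 × (175² − 113²) = 14020 mm^2
Piston speed v = Q_in/A_cap; rod-end outflow Q_out = v × A_ann = Q_in × A_ann/A_cap.

Q_out ≈ 0.700 L/s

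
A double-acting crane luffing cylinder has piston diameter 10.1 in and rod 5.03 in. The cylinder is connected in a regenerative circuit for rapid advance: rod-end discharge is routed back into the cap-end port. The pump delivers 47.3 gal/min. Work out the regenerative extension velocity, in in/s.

v ≈ 9.16 in/s

In regeneration the rod-end outflow joins the pump flow into the cap end, so the net volume the pump must supply per unit advance equals the rod cross-section area.
Rod cross-section A_rod = π/4 × (5.03 in)² = 19.87 in^2
v = Q_pump / A_rod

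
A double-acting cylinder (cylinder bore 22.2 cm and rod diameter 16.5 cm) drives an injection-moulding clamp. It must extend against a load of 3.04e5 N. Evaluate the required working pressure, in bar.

P ≈ 78.5 bar

Cap-side area A_cap = π/4 × (22.2 cm)² = 387.1 cm^2
P = F / A = 3.04e5 N / A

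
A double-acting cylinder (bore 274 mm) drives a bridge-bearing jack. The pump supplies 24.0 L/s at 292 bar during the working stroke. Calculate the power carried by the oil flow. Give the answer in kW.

Hydraulic power = P × Q

W ≈ 701 kW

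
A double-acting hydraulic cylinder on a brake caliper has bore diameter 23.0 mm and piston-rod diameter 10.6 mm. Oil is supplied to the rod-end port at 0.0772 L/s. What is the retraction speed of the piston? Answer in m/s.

v ≈ 0.236 m/s

Rod-side annular area A_ann = π/4 × (23.0² − 10.6²) = 327.2 mm^2
Flow into the rod-end port fills the annular volume.
v = Q / A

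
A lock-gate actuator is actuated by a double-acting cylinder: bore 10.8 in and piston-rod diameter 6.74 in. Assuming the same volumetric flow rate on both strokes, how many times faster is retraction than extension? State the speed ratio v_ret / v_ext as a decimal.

Cap-side area A_cap = π/4 × (10.8 in)² = 91.61 in^2
Rod-side annular area A_ann = π/4 × (10.8² − 6.74²) = 55.93 in^2
For equal Q, v ∝ 1/A, so v_ret/v_ext = A_cap/A_ann.

v_ret/v_ext ≈ 1.64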